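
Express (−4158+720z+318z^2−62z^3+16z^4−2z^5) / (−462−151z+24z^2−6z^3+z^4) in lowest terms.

Repeated division with remainder:
  −2z^5+16z^4−62z^3+318z^2+720z−4158 = (−2z+4)(z^4−6z^3+24z^2−151z−462) + (10z^3−80z^2+400z−2310)
  z^4−6z^3+24z^2−151z−462 = ((1/10)z+1/5)(10z^3−80z^2+400z−2310) + (0)
Last nonzero remainder: 10z^3−80z^2+400z−2310. Dividing through by 10 gives the monic gcd z^3−8z^2+40z−231.
Cancel z^3−8z^2+40z−231 from numerator and denominator to get the reduced form.

(18−2z^2)/(2+z)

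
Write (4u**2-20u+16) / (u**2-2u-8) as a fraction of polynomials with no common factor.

By polynomial division,
  4u**2-20u+16 = (4)(u**2-2u-8) + (-12u+48)
  u**2-2u-8 = (-(1/12)u-1/6)(-12u+48) + (0)
Last nonzero remainder: -12u+48. Dividing through by -12 gives the monic gcd u-4.
Cancel u-4 from numerator and denominator to get the reduced form.

(4u-4)/(u+2)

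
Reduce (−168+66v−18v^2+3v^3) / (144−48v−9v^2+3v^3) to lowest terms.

(14−2v+v^2)/(−12+v+v^2)

By polynomial division,
  3v^3−18v^2+66v−168 = (3v^3−9v^2−48v+144) + (−9v^2+114v−312)
  3v^3−9v^2−48v+144 = (−(1/3)v−29/9)(−9v^2+114v−312) + ((646/3)v−2584/3)
  −9v^2+114v−312 = (−(27/646)v+117/323)((646/3)v−2584/3) + (0)
Last nonzero remainder: (646/3)v−2584/3. Dividing through by 646/3 gives the monic gcd v−4.
Cancel v−4 from numerator and denominator to get the reduced form.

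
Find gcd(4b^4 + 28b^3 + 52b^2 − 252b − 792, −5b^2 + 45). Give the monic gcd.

b^2 − 9

Euclidean algorithm in ℚ[b]:
  4b^4 + 28b^3 + 52b^2 − 252b − 792 = (−(4/5)b^2 − (28/5)b − 88/5)(−5b^2 + 45) + (0)
Last nonzero remainder: −5b^2 + 45. Dividing through by −5 gives the monic gcd b^2 − 9.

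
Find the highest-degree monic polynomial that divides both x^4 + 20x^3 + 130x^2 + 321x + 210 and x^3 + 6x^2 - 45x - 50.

By polynomial division,
  x^4 + 20x^3 + 130x^2 + 321x + 210 = (x + 14)(x^3 + 6x^2 - 45x - 50) + (91x^2 + 1001x + 910)
  x^3 + 6x^2 - 45x - 50 = ((1/91)x - 5/91)(91x^2 + 1001x + 910) + (0)
Last nonzero remainder: 91x^2 + 1001x + 910. Dividing through by 91 gives the monic gcd x^2 + 11x + 10.

x^2 + 11x + 10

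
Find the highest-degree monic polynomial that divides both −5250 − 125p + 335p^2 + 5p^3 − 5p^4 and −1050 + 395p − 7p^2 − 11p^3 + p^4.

210 − 37p − 6p^2 + p^3

Apply the Euclidean algorithm:
  −5p^4 + 5p^3 + 335p^2 − 125p − 5250 = (−5)(p^4 − 11p^3 − 7p^2 + 395p − 1050) + (−50p^3 + 300p^2 + 1850p − 10500)
  p^4 − 11p^3 − 7p^2 + 395p − 1050 = (−(1/50)p + 1/10)(−50p^3 + 300p^2 + 1850p − 10500) + (0)
Last nonzero remainder: −50p^3 + 300p^2 + 1850p − 10500. Dividing through by −50 gives the monic gcd p^3 − 6p^2 − 37p + 210.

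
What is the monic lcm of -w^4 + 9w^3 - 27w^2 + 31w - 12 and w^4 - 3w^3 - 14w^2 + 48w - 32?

Apply the Euclidean algorithm:
  -w^4 + 9w^3 - 27w^2 + 31w - 12 = (-1)(w^4 - 3w^3 - 14w^2 + 48w - 32) + (6w^3 - 41w^2 + 79w - 44)
  w^4 - 3w^3 - 14w^2 + 48w - 32 = ((1/6)w + 23/36)(6w^3 - 41w^2 + 79w - 44) + (-(35/36)w^2 + (175/36)w - 35/9)
  6w^3 - 41w^2 + 79w - 44 = (-(216/35)w + 396/35)(-(35/36)w^2 + (175/36)w - 35/9) + (0)
Last nonzero remainder: -(35/36)w^2 + (175/36)w - 35/9. Dividing through by -35/36 gives the monic gcd w^2 - 5w + 4.
Then lcm(f, g) = f·g / gcd(f, g); expanding and making the result monic gives the answer.

w^6 - 7w^5 + w^4 + 95w^3 - 266w^2 + 272w - 96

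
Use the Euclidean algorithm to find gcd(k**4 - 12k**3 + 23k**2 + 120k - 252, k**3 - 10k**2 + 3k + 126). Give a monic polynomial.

By polynomial division,
  k**4 - 12k**3 + 23k**2 + 120k - 252 = (k - 2)(k**3 - 10k**2 + 3k + 126) + (0)
The last nonzero remainder k**3 - 10k**2 + 3k + 126 is already monic.

k**3 - 10k**2 + 3k + 126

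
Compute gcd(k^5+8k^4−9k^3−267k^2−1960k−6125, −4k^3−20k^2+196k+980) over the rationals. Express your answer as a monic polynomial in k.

k^3+5k^2−49k−245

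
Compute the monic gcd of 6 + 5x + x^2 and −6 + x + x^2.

3 + x

Euclidean algorithm in ℚ[x]:
  x^2 + 5x + 6 = (x^2 + x − 6) + (4x + 12)
  x^2 + x − 6 = ((1/4)x − 1/2)(4x + 12) + (0)
Last nonzero remainder: 4x + 12. Dividing through by 4 gives the monic gcd x + 3.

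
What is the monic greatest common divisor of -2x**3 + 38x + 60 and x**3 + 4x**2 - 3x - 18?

Repeated division with remainder:
  -2x**3 + 38x + 60 = (-2)(x**3 + 4x**2 - 3x - 18) + (8x**2 + 32x + 24)
  x**3 + 4x**2 - 3x - 18 = ((1/8)x)(8x**2 + 32x + 24) + (-6x - 18)
  8x**2 + 32x + 24 = (-(4/3)x - 4/3)(-6x - 18) + (0)
Last nonzero remainder: -6x - 18. Dividing through by -6 gives the monic gcd x + 3.

x + 3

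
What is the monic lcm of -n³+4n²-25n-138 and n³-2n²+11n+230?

n⁴+n³+5n²+263n+690

By polynomial division,
  -n³+4n²-25n-138 = (-1)(n³-2n²+11n+230) + (2n²-14n+92)
  n³-2n²+11n+230 = ((1/2)n+5/2)(2n²-14n+92) + (0)
Last nonzero remainder: 2n²-14n+92. Dividing through by 2 gives the monic gcd n²-7n+46.
Then lcm(f, g) = f·g / gcd(f, g); expanding and making the result monic gives the answer.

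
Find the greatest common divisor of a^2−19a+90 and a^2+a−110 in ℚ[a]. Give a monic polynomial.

a−10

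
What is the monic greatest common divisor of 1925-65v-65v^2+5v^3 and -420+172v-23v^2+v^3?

-7+v

By polynomial division,
  5v^3-65v^2-65v+1925 = (5)(v^3-23v^2+172v-420) + (50v^2-925v+4025)
  v^3-23v^2+172v-420 = ((1/50)v-9/100)(50v^2-925v+4025) + ((33/4)v-231/4)
  50v^2-925v+4025 = ((200/33)v-2300/33)((33/4)v-231/4) + (0)
Last nonzero remainder: (33/4)v-231/4. Dividing through by 33/4 gives the monic gcd v-7.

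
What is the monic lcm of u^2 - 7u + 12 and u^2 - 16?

Apply the Euclidean algorithm:
  u^2 - 7u + 12 = (u^2 - 16) + (-7u + 28)
  u^2 - 16 = (-(1/7)u - 4/7)(-7u + 28) + (0)
Last nonzero remainder: -7u + 28. Dividing through by -7 gives the monic gcd u - 4.
Then lcm(f, g) = f·g / gcd(f, g); expanding and making the result monic gives the answer.

u^3 - 3u^2 - 16u + 48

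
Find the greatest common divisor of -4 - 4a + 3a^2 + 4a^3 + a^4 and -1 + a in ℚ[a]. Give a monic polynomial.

-1 + a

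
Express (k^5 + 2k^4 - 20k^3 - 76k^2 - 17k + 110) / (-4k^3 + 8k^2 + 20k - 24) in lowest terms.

By polynomial division,
  k^5 + 2k^4 - 20k^3 - 76k^2 - 17k + 110 = (-(1/4)k^2 - k + 7/4)(-4k^3 + 8k^2 + 20k - 24) + (-76k^2 - 76k + 152)
  -4k^3 + 8k^2 + 20k - 24 = ((1/19)k - 3/19)(-76k^2 - 76k + 152) + (0)
Last nonzero remainder: -76k^2 - 76k + 152. Dividing through by -76 gives the monic gcd k^2 + k - 2.
Cancel k^2 + k - 2 from numerator and denominator to get the reduced form.

(-k^3 - k^2 + 19k + 55)/(4k - 12)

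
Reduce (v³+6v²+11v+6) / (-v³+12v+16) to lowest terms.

Repeated division with remainder:
  v³+6v²+11v+6 = (-1)(-v³+12v+16) + (6v²+23v+22)
  -v³+12v+16 = (-(1/6)v+23/36)(6v²+23v+22) + ((35/36)v+35/18)
  6v²+23v+22 = ((216/35)v+396/35)((35/36)v+35/18) + (0)
Last nonzero remainder: (35/36)v+35/18. Dividing through by 35/36 gives the monic gcd v+2.
Cancel v+2 from numerator and denominator to get the reduced form.

(-v²-4v-3)/(v²-2v-8)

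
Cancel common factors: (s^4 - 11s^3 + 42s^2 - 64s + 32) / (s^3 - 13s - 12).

(s^3 - 7s^2 + 14s - 8)/(s^2 + 4s + 3)

By polynomial division,
  s^4 - 11s^3 + 42s^2 - 64s + 32 = (s - 11)(s^3 - 13s - 12) + (55s^2 - 195s - 100)
  s^3 - 13s - 12 = ((1/55)s + 39/605)(55s^2 - 195s - 100) + ((168/121)s - 672/121)
  55s^2 - 195s - 100 = ((6655/168)s + 3025/168)((168/121)s - 672/121) + (0)
Last nonzero remainder: (168/121)s - 672/121. Dividing through by 168/121 gives the monic gcd s - 4.
Cancel s - 4 from numerator and denominator to get the reduced form.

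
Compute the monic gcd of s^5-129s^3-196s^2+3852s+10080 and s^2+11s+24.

Euclidean algorithm in ℚ[s]:
  s^5-129s^3-196s^2+3852s+10080 = (s^3-11s^2-32s+420)(s^2+11s+24) + (0)
The last nonzero remainder s^2+11s+24 is already monic.

s^2+11s+24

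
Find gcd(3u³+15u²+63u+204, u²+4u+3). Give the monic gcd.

1

Euclidean algorithm in ℚ[u]:
  3u³+15u²+63u+204 = (3u+3)(u²+4u+3) + (42u+195)
  u²+4u+3 = ((1/42)u-3/196)(42u+195) + (1173/196)
  42u+195 = ((2744/391)u+12740/391)(1173/196) + (0)
The last nonzero remainder is the constant 1173/196, so the polynomials are coprime and gcd = 1.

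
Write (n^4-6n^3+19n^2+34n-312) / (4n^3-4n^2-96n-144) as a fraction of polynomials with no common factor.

(n^3-9n^2+46n-104)/(4n^2-16n-48)

By polynomial division,
  n^4-6n^3+19n^2+34n-312 = ((1/4)n-5/4)(4n^3-4n^2-96n-144) + (38n^2-50n-492)
  4n^3-4n^2-96n-144 = ((2/19)n+12/361)(38n^2-50n-492) + (-(15360/361)n-46080/361)
  38n^2-50n-492 = (-(6859/7680)n+14801/3840)(-(15360/361)n-46080/361) + (0)
Last nonzero remainder: -(15360/361)n-46080/361. Dividing through by -15360/361 gives the monic gcd n+3.
Cancel n+3 from numerator and denominator to get the reduced form.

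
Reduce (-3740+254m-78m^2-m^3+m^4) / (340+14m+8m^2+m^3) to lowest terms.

Euclidean algorithm in ℚ[m]:
  m^4-m^3-78m^2+254m-3740 = (m-9)(m^3+8m^2+14m+340) + (-20m^2+40m-680)
  m^3+8m^2+14m+340 = (-(1/20)m-1/2)(-20m^2+40m-680) + (0)
Last nonzero remainder: -20m^2+40m-680. Dividing through by -20 gives the monic gcd m^2-2m+34.
Cancel m^2-2m+34 from numerator and denominator to get the reduced form.

(-110+m+m^2)/(10+m)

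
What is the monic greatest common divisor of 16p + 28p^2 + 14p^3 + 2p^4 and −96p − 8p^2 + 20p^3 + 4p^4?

By polynomial division,
  2p^4 + 14p^3 + 28p^2 + 16p = (1/2)(4p^4 + 20p^3 − 8p^2 − 96p) + (4p^3 + 32p^2 + 64p)
  4p^4 + 20p^3 − 8p^2 − 96p = (p − 3)(4p^3 + 32p^2 + 64p) + (24p^2 + 96p)
  4p^3 + 32p^2 + 64p = ((1/6)p + 2/3)(24p^2 + 96p) + (0)
Last nonzero remainder: 24p^2 + 96p. Dividing through by 24 gives the monic gcd p^2 + 4p.

4p + p^2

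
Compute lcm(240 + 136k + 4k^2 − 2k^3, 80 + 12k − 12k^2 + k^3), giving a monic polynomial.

480 + 152k − 60k^2 − 6k^3 + k^4

Apply the Euclidean algorithm:
  −2k^3 + 4k^2 + 136k + 240 = (−2)(k^3 − 12k^2 + 12k + 80) + (−20k^2 + 160k + 400)
  k^3 − 12k^2 + 12k + 80 = (−(1/20)k + 1/5)(−20k^2 + 160k + 400) + (0)
Last nonzero remainder: −20k^2 + 160k + 400. Dividing through by −20 gives the monic gcd k^2 − 8k − 20.
Then lcm(f, g) = f·g / gcd(f, g); expanding and making the result monic gives the answer.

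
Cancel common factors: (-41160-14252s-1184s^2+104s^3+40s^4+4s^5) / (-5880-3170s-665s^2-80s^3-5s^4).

(140+8s-4s^2)/(20+5s)

Apply the Euclidean algorithm:
  4s^5+40s^4+104s^3-1184s^2-14252s-41160 = (-(4/5)s+24/5)(-5s^4-80s^3-665s^2-3170s-5880) + (-44s^3-528s^2-3740s-12936)
  -5s^4-80s^3-665s^2-3170s-5880 = ((5/44)s+5/11)(-44s^3-528s^2-3740s-12936) + (0)
Last nonzero remainder: -44s^3-528s^2-3740s-12936. Dividing through by -44 gives the monic gcd s^3+12s^2+85s+294.
Cancel s^3+12s^2+85s+294 from numerator and denominator to get the reduced form.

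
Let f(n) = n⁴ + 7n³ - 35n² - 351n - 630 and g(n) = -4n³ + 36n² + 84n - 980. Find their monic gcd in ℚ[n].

By polynomial division,
  n⁴ + 7n³ - 35n² - 351n - 630 = (-(1/4)n - 4)(-4n³ + 36n² + 84n - 980) + (130n² - 260n - 4550)
  -4n³ + 36n² + 84n - 980 = (-(2/65)n + 14/65)(130n² - 260n - 4550) + (0)
Last nonzero remainder: 130n² - 260n - 4550. Dividing through by 130 gives the monic gcd n² - 2n - 35.

n² - 2n - 35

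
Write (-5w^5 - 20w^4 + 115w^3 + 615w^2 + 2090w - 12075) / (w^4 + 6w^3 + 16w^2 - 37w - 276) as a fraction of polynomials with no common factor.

(-5w^2 - 10w + 175)/(w + 4)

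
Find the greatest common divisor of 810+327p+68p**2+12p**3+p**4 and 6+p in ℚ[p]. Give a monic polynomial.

6+p

Apply the Euclidean algorithm:
  p**4+12p**3+68p**2+327p+810 = (p**3+6p**2+32p+135)(p+6) + (0)
The last nonzero remainder p+6 is already monic.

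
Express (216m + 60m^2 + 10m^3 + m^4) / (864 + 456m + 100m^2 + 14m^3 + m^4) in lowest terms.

(m)/(4 + m)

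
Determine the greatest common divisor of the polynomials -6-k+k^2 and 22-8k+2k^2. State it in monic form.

Euclidean algorithm in ℚ[k]:
  k^2-k-6 = (1/2)(2k^2-8k+22) + (3k-17)
  2k^2-8k+22 = ((2/3)k+10/9)(3k-17) + (368/9)
  3k-17 = ((27/368)k-153/368)(368/9) + (0)
The last nonzero remainder is the constant 368/9, so the polynomials are coprime and gcd = 1.

1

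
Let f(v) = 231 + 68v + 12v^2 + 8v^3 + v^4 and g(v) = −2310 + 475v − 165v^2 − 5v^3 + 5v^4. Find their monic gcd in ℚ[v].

Euclidean algorithm in ℚ[v]:
  v^4 + 8v^3 + 12v^2 + 68v + 231 = (1/5)(5v^4 − 5v^3 − 165v^2 + 475v − 2310) + (9v^3 + 45v^2 − 27v + 693)
  5v^4 − 5v^3 − 165v^2 + 475v − 2310 = ((5/9)v − 10/3)(9v^3 + 45v^2 − 27v + 693) + (0)
Last nonzero remainder: 9v^3 + 45v^2 − 27v + 693. Dividing through by 9 gives the monic gcd v^3 + 5v^2 − 3v + 77.

77 − 3v + 5v^2 + v^3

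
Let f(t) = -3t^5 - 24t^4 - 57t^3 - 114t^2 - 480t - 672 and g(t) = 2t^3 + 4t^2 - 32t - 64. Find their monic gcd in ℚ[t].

Apply the Euclidean algorithm:
  -3t^5 - 24t^4 - 57t^3 - 114t^2 - 480t - 672 = (-(3/2)t^2 - 9t - 69/2)(2t^3 + 4t^2 - 32t - 64) + (-360t^2 - 2160t - 2880)
  2t^3 + 4t^2 - 32t - 64 = (-(1/180)t + 1/45)(-360t^2 - 2160t - 2880) + (0)
Last nonzero remainder: -360t^2 - 2160t - 2880. Dividing through by -360 gives the monic gcd t^2 + 6t + 8.

t^2 + 6t + 8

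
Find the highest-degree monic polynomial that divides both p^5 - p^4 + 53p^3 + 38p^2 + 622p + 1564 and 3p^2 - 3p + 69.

By polynomial division,
  p^5 - p^4 + 53p^3 + 38p^2 + 622p + 1564 = ((1/3)p^3 + 10p + 68/3)(3p^2 - 3p + 69) + (0)
Last nonzero remainder: 3p^2 - 3p + 69. Dividing through by 3 gives the monic gcd p^2 - p + 23.

p^2 - p + 23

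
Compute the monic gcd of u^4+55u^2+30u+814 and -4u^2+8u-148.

u^2-2u+37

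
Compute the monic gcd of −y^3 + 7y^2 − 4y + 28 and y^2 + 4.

y^2 + 4

Apply the Euclidean algorithm:
  −y^3 + 7y^2 − 4y + 28 = (−y + 7)(y^2 + 4) + (0)
The last nonzero remainder y^2 + 4 is already monic.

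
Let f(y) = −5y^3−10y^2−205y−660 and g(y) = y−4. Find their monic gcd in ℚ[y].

Repeated division with remainder:
  −5y^3−10y^2−205y−660 = (−5y^2−30y−325)(y−4) + (−1960)
  y−4 = (−(1/1960)y+1/490)(−1960) + (0)
The last nonzero remainder is the constant −1960, so the polynomials are coprime and gcd = 1.

1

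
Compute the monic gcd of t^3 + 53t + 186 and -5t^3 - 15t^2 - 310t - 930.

Euclidean algorithm in ℚ[t]:
  t^3 + 53t + 186 = (-1/5)(-5t^3 - 15t^2 - 310t - 930) + (-3t^2 - 9t)
  -5t^3 - 15t^2 - 310t - 930 = ((5/3)t)(-3t^2 - 9t) + (-310t - 930)
  -3t^2 - 9t = ((3/310)t)(-310t - 930) + (0)
Last nonzero remainder: -310t - 930. Dividing through by -310 gives the monic gcd t + 3.

t + 3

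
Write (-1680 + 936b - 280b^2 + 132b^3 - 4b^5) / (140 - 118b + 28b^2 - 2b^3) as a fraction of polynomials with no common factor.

(84 + 12b + 14b^2 + 2b^3)/(-7 + b)

By polynomial division,
  -4b^5 + 132b^3 - 280b^2 + 936b - 1680 = (2b^2 + 28b + 208)(-2b^3 + 28b^2 - 118b + 140) + (-3080b^2 + 21560b - 30800)
  -2b^3 + 28b^2 - 118b + 140 = ((1/1540)b - 1/220)(-3080b^2 + 21560b - 30800) + (0)
Last nonzero remainder: -3080b^2 + 21560b - 30800. Dividing through by -3080 gives the monic gcd b^2 - 7b + 10.
Cancel b^2 - 7b + 10 from numerator and denominator to get the reduced form.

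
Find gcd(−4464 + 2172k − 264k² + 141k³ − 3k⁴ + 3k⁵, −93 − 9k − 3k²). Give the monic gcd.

31 + 3k + k²

Repeated division with remainder:
  3k⁵ − 3k⁴ + 141k³ − 264k² + 2172k − 4464 = (−k³ + 4k² − 28k + 48)(−3k² − 9k − 93) + (0)
Last nonzero remainder: −3k² − 9k − 93. Dividing through by −3 gives the monic gcd k² + 3k + 31.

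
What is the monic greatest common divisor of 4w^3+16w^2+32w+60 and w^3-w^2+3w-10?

Apply the Euclidean algorithm:
  4w^3+16w^2+32w+60 = (4)(w^3-w^2+3w-10) + (20w^2+20w+100)
  w^3-w^2+3w-10 = ((1/20)w-1/10)(20w^2+20w+100) + (0)
Last nonzero remainder: 20w^2+20w+100. Dividing through by 20 gives the monic gcd w^2+w+5.

w^2+w+5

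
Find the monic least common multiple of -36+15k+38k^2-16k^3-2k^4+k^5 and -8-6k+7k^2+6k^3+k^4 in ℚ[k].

Apply the Euclidean algorithm:
  k^5-2k^4-16k^3+38k^2+15k-36 = (k-8)(k^4+6k^3+7k^2-6k-8) + (25k^3+100k^2-25k-100)
  k^4+6k^3+7k^2-6k-8 = ((1/25)k+2/25)(25k^3+100k^2-25k-100) + (0)
Last nonzero remainder: 25k^3+100k^2-25k-100. Dividing through by 25 gives the monic gcd k^3+4k^2-k-4.
Then lcm(f, g) = f·g / gcd(f, g); expanding and making the result monic gives the answer.

-72-6k+91k^2+6k^3-20k^4+k^6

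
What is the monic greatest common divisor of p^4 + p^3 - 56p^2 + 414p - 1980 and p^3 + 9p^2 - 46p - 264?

By polynomial division,
  p^4 + p^3 - 56p^2 + 414p - 1980 = (p - 8)(p^3 + 9p^2 - 46p - 264) + (62p^2 + 310p - 4092)
  p^3 + 9p^2 - 46p - 264 = ((1/62)p + 2/31)(62p^2 + 310p - 4092) + (0)
Last nonzero remainder: 62p^2 + 310p - 4092. Dividing through by 62 gives the monic gcd p^2 + 5p - 66.

p^2 + 5p - 66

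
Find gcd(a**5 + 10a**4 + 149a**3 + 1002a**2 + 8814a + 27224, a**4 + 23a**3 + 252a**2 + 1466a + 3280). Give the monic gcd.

Euclidean algorithm in ℚ[a]:
  a**5 + 10a**4 + 149a**3 + 1002a**2 + 8814a + 27224 = (a - 13)(a**4 + 23a**3 + 252a**2 + 1466a + 3280) + (196a**3 + 2812a**2 + 24592a + 69864)
  a**4 + 23a**3 + 252a**2 + 1466a + 3280 = ((1/196)a + 106/2401)(196a**3 + 2812a**2 + 24592a + 69864) + ((5728/2401)a**2 + (57280/2401)a + 469696/2401)
  196a**3 + 2812a**2 + 24592a + 69864 = ((117649/1432)a + 511413/1432)((5728/2401)a**2 + (57280/2401)a + 469696/2401) + (0)
Last nonzero remainder: (5728/2401)a**2 + (57280/2401)a + 469696/2401. Dividing through by 5728/2401 gives the monic gcd a**2 + 10a + 82.

a**2 + 10a + 82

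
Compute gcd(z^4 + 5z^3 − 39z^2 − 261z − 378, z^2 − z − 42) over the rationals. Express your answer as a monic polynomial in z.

z^2 − z − 42

By polynomial division,
  z^4 + 5z^3 − 39z^2 − 261z − 378 = (z^2 + 6z + 9)(z^2 − z − 42) + (0)
The last nonzero remainder z^2 − z − 42 is already monic.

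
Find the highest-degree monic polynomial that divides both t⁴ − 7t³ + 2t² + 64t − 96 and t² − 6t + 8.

t² − 6t + 8

Euclidean algorithm in ℚ[t]:
  t⁴ − 7t³ + 2t² + 64t − 96 = (t² − t − 12)(t² − 6t + 8) + (0)
The last nonzero remainder t² − 6t + 8 is already monic.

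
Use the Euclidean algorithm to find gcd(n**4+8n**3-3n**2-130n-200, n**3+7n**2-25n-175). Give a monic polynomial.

n+5

Euclidean algorithm in ℚ[n]:
  n**4+8n**3-3n**2-130n-200 = (n+1)(n**3+7n**2-25n-175) + (15n**2+70n-25)
  n**3+7n**2-25n-175 = ((1/15)n+7/45)(15n**2+70n-25) + (-(308/9)n-1540/9)
  15n**2+70n-25 = (-(135/308)n+45/308)(-(308/9)n-1540/9) + (0)
Last nonzero remainder: -(308/9)n-1540/9. Dividing through by -308/9 gives the monic gcd n+5.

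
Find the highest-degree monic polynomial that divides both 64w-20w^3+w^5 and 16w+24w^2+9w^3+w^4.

4w+w^2

Apply the Euclidean algorithm:
  w^5-20w^3+64w = (w-9)(w^4+9w^3+24w^2+16w) + (37w^3+200w^2+208w)
  w^4+9w^3+24w^2+16w = ((1/37)w+133/1369)(37w^3+200w^2+208w) + (-(1440/1369)w^2-(5760/1369)w)
  37w^3+200w^2+208w = (-(50653/1440)w-17797/360)(-(1440/1369)w^2-(5760/1369)w) + (0)
Last nonzero remainder: -(1440/1369)w^2-(5760/1369)w. Dividing through by -1440/1369 gives the monic gcd w^2+4w.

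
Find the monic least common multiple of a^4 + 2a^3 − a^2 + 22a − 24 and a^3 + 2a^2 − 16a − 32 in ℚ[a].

Repeated division with remainder:
  a^4 + 2a^3 − a^2 + 22a − 24 = (a)(a^3 + 2a^2 − 16a − 32) + (15a^2 + 54a − 24)
  a^3 + 2a^2 − 16a − 32 = ((1/15)a − 8/75)(15a^2 + 54a − 24) + (−(216/25)a − 864/25)
  15a^2 + 54a − 24 = (−(125/72)a + 25/36)(−(216/25)a − 864/25) + (0)
Last nonzero remainder: −(216/25)a − 864/25. Dividing through by −216/25 gives the monic gcd a + 4.
Then lcm(f, g) = f·g / gcd(f, g); expanding and making the result monic gives the answer.

a^6 − 13a^4 + 8a^3 − 60a^2 − 128a + 192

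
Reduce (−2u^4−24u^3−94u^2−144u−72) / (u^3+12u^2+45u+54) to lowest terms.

Euclidean algorithm in ℚ[u]:
  −2u^4−24u^3−94u^2−144u−72 = (−2u)(u^3+12u^2+45u+54) + (−4u^2−36u−72)
  u^3+12u^2+45u+54 = (−(1/4)u−3/4)(−4u^2−36u−72) + (0)
Last nonzero remainder: −4u^2−36u−72. Dividing through by −4 gives the monic gcd u^2+9u+18.
Cancel u^2+9u+18 from numerator and denominator to get the reduced form.

(−2u^2−6u−4)/(u+3)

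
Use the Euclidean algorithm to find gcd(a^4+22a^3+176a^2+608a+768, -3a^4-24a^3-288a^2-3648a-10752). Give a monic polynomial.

a^2+12a+32

By polynomial division,
  a^4+22a^3+176a^2+608a+768 = (-1/3)(-3a^4-24a^3-288a^2-3648a-10752) + (14a^3+80a^2-608a-2816)
  -3a^4-24a^3-288a^2-3648a-10752 = (-(3/14)a-24/49)(14a^3+80a^2-608a-2816) + (-(18576/49)a^2-(222912/49)a-594432/49)
  14a^3+80a^2-608a-2816 = (-(343/9288)a+539/2322)(-(18576/49)a^2-(222912/49)a-594432/49) + (0)
Last nonzero remainder: -(18576/49)a^2-(222912/49)a-594432/49. Dividing through by -18576/49 gives the monic gcd a^2+12a+32.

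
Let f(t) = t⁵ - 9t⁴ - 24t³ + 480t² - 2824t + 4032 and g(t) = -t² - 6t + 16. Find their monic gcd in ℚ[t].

Euclidean algorithm in ℚ[t]:
  t⁵ - 9t⁴ - 24t³ + 480t² - 2824t + 4032 = (-t³ + 15t² - 82t + 252)(-t² - 6t + 16) + (0)
Last nonzero remainder: -t² - 6t + 16. Dividing through by -1 gives the monic gcd t² + 6t - 16.

t² + 6t - 16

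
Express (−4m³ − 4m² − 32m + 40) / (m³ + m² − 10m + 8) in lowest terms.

Repeated division with remainder:
  −4m³ − 4m² − 32m + 40 = (−4)(m³ + m² − 10m + 8) + (−72m + 72)
  m³ + m² − 10m + 8 = (−(1/72)m² − (1/36)m + 1/9)(−72m + 72) + (0)
Last nonzero remainder: −72m + 72. Dividing through by −72 gives the monic gcd m − 1.
Cancel m − 1 from numerator and denominator to get the reduced form.

(−4m² − 8m − 40)/(m² + 2m − 8)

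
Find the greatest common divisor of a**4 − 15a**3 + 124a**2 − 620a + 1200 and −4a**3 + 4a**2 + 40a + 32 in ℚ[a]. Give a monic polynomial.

By polynomial division,
  a**4 − 15a**3 + 124a**2 − 620a + 1200 = (−(1/4)a + 7/2)(−4a**3 + 4a**2 + 40a + 32) + (120a**2 − 752a + 1088)
  −4a**3 + 4a**2 + 40a + 32 = (−(1/30)a − 79/450)(120a**2 − 752a + 1088) + (−(12544/225)a + 50176/225)
  120a**2 − 752a + 1088 = (−(3375/1568)a + 3825/784)(−(12544/225)a + 50176/225) + (0)
Last nonzero remainder: −(12544/225)a + 50176/225. Dividing through by −12544/225 gives the monic gcd a − 4.

a − 4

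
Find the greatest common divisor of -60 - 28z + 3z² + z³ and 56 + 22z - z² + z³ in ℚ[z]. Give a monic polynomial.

2 + z

Apply the Euclidean algorithm:
  z³ + 3z² - 28z - 60 = (z³ - z² + 22z + 56) + (4z² - 50z - 116)
  z³ - z² + 22z + 56 = ((1/4)z + 23/8)(4z² - 50z - 116) + ((779/4)z + 779/2)
  4z² - 50z - 116 = ((16/779)z - 232/779)((779/4)z + 779/2) + (0)
Last nonzero remainder: (779/4)z + 779/2. Dividing through by 779/4 gives the monic gcd z + 2.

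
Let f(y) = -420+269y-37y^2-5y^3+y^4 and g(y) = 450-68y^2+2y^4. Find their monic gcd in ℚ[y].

Euclidean algorithm in ℚ[y]:
  y^4-5y^3-37y^2+269y-420 = (1/2)(2y^4-68y^2+450) + (-5y^3-3y^2+269y-645)
  2y^4-68y^2+450 = (-(2/5)y+6/25)(-5y^3-3y^2+269y-645) + ((1008/25)y^2-(8064/25)y+3024/5)
  -5y^3-3y^2+269y-645 = (-(125/1008)y-1075/1008)((1008/25)y^2-(8064/25)y+3024/5) + (0)
Last nonzero remainder: (1008/25)y^2-(8064/25)y+3024/5. Dividing through by 1008/25 gives the monic gcd y^2-8y+15.

15-8y+y^2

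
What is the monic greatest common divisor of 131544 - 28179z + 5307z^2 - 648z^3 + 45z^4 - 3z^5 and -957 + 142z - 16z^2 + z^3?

Euclidean algorithm in ℚ[z]:
  -3z^5 + 45z^4 - 648z^3 + 5307z^2 - 28179z + 131544 = (-3z^2 - 3z - 270)(z^3 - 16z^2 + 142z - 957) + (-1458z^2 + 7290z - 126846)
  z^3 - 16z^2 + 142z - 957 = (-(1/1458)z + 11/1458)(-1458z^2 + 7290z - 126846) + (0)
Last nonzero remainder: -1458z^2 + 7290z - 126846. Dividing through by -1458 gives the monic gcd z^2 - 5z + 87.

87 - 5z + z^2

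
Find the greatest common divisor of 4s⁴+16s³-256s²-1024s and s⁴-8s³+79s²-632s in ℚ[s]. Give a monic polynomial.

Euclidean algorithm in ℚ[s]:
  4s⁴+16s³-256s²-1024s = (4)(s⁴-8s³+79s²-632s) + (48s³-572s²+1504s)
  s⁴-8s³+79s²-632s = ((1/48)s+47/576)(48s³-572s²+1504s) + ((13585/144)s²-(13585/18)s)
  48s³-572s²+1504s = ((6912/13585)s-27072/13585)((13585/144)s²-(13585/18)s) + (0)
Last nonzero remainder: (13585/144)s²-(13585/18)s. Dividing through by 13585/144 gives the monic gcd s²-8s.

s²-8s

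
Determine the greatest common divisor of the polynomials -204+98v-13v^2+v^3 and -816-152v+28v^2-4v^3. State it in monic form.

68-10v+v^2

Euclidean algorithm in ℚ[v]:
  v^3-13v^2+98v-204 = (-1/4)(-4v^3+28v^2-152v-816) + (-6v^2+60v-408)
  -4v^3+28v^2-152v-816 = ((2/3)v+2)(-6v^2+60v-408) + (0)
Last nonzero remainder: -6v^2+60v-408. Dividing through by -6 gives the monic gcd v^2-10v+68.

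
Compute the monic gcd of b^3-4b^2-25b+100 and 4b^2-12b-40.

By polynomial division,
  b^3-4b^2-25b+100 = ((1/4)b-1/4)(4b^2-12b-40) + (-18b+90)
  4b^2-12b-40 = (-(2/9)b-4/9)(-18b+90) + (0)
Last nonzero remainder: -18b+90. Dividing through by -18 gives the monic gcd b-5.

b-5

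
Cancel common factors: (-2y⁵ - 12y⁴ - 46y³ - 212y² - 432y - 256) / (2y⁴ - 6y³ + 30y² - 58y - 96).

Repeated division with remainder:
  -2y⁵ - 12y⁴ - 46y³ - 212y² - 432y - 256 = (-y - 9)(2y⁴ - 6y³ + 30y² - 58y - 96) + (-70y³ - 1050y - 1120)
  2y⁴ - 6y³ + 30y² - 58y - 96 = (-(1/35)y + 3/35)(-70y³ - 1050y - 1120) + (0)
Last nonzero remainder: -70y³ - 1050y - 1120. Dividing through by -70 gives the monic gcd y³ + 15y + 16.
Cancel y³ + 15y + 16 from numerator and denominator to get the reduced form.

(-y² - 6y - 8)/(y - 3)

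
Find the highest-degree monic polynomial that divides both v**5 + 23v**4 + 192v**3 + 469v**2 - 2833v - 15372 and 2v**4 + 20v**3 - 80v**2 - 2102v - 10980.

By polynomial division,
  v**5 + 23v**4 + 192v**3 + 469v**2 - 2833v - 15372 = ((1/2)v + 13/2)(2v**4 + 20v**3 - 80v**2 - 2102v - 10980) + (102v**3 + 2040v**2 + 16320v + 55998)
  2v**4 + 20v**3 - 80v**2 - 2102v - 10980 = ((1/51)v - 10/51)(102v**3 + 2040v**2 + 16320v + 55998) + (0)
Last nonzero remainder: 102v**3 + 2040v**2 + 16320v + 55998. Dividing through by 102 gives the monic gcd v**3 + 20v**2 + 160v + 549.

v**3 + 20v**2 + 160v + 549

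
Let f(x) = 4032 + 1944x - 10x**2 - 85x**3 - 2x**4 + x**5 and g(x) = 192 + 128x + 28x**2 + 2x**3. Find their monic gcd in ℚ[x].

24 + 10x + x**2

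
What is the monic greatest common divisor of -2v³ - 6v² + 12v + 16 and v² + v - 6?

v - 2

Euclidean algorithm in ℚ[v]:
  -2v³ - 6v² + 12v + 16 = (-2v - 4)(v² + v - 6) + (4v - 8)
  v² + v - 6 = ((1/4)v + 3/4)(4v - 8) + (0)
Last nonzero remainder: 4v - 8. Dividing through by 4 gives the monic gcd v - 2.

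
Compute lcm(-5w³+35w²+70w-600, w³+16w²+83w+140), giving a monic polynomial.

Apply the Euclidean algorithm:
  -5w³+35w²+70w-600 = (-5)(w³+16w²+83w+140) + (115w²+485w+100)
  w³+16w²+83w+140 = ((1/115)w+271/2645)(115w²+485w+100) + ((17160/529)w+68640/529)
  115w²+485w+100 = ((12167/3432)w+2645/3432)((17160/529)w+68640/529) + (0)
Last nonzero remainder: (17160/529)w+68640/529. Dividing through by 17160/529 gives the monic gcd w+4.
Then lcm(f, g) = f·g / gcd(f, g); expanding and making the result monic gives the answer.

w⁵+5w⁴-63w³-293w²+950w+4200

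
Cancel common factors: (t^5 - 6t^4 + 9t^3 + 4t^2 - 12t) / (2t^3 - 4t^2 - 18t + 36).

Apply the Euclidean algorithm:
  t^5 - 6t^4 + 9t^3 + 4t^2 - 12t = ((1/2)t^2 - 2t + 5)(2t^3 - 4t^2 - 18t + 36) + (-30t^2 + 150t - 180)
  2t^3 - 4t^2 - 18t + 36 = (-(1/15)t - 1/5)(-30t^2 + 150t - 180) + (0)
Last nonzero remainder: -30t^2 + 150t - 180. Dividing through by -30 gives the monic gcd t^2 - 5t + 6.
Cancel t^2 - 5t + 6 from numerator and denominator to get the reduced form.

(t^3 - t^2 - 2t)/(2t + 6)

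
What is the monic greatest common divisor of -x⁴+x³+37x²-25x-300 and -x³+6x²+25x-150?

Euclidean algorithm in ℚ[x]:
  -x⁴+x³+37x²-25x-300 = (x+5)(-x³+6x²+25x-150) + (-18x²+450)
  -x³+6x²+25x-150 = ((1/18)x-1/3)(-18x²+450) + (0)
Last nonzero remainder: -18x²+450. Dividing through by -18 gives the monic gcd x²-25.

x²-25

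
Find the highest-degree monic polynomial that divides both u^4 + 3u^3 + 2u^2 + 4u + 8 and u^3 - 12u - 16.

u^2 + 4u + 4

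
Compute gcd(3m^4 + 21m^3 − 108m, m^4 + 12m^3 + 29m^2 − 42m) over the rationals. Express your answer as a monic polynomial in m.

Euclidean algorithm in ℚ[m]:
  3m^4 + 21m^3 − 108m = (3)(m^4 + 12m^3 + 29m^2 − 42m) + (−15m^3 − 87m^2 + 18m)
  m^4 + 12m^3 + 29m^2 − 42m = (−(1/15)m − 31/75)(−15m^3 − 87m^2 + 18m) + (−(144/25)m^2 − (864/25)m)
  −15m^3 − 87m^2 + 18m = ((125/48)m − 25/48)(−(144/25)m^2 − (864/25)m) + (0)
Last nonzero remainder: −(144/25)m^2 − (864/25)m. Dividing through by −144/25 gives the monic gcd m^2 + 6m.

m^2 + 6m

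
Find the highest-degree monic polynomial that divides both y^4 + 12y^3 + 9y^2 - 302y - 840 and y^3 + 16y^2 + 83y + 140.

Euclidean algorithm in ℚ[y]:
  y^4 + 12y^3 + 9y^2 - 302y - 840 = (y - 4)(y^3 + 16y^2 + 83y + 140) + (-10y^2 - 110y - 280)
  y^3 + 16y^2 + 83y + 140 = (-(1/10)y - 1/2)(-10y^2 - 110y - 280) + (0)
Last nonzero remainder: -10y^2 - 110y - 280. Dividing through by -10 gives the monic gcd y^2 + 11y + 28.

y^2 + 11y + 28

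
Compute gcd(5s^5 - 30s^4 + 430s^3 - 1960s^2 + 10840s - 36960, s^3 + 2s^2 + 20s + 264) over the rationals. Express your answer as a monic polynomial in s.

Euclidean algorithm in ℚ[s]:
  5s^5 - 30s^4 + 430s^3 - 1960s^2 + 10840s - 36960 = (5s^2 - 40s + 410)(s^3 + 2s^2 + 20s + 264) + (-3300s^2 + 13200s - 145200)
  s^3 + 2s^2 + 20s + 264 = (-(1/3300)s - 1/550)(-3300s^2 + 13200s - 145200) + (0)
Last nonzero remainder: -3300s^2 + 13200s - 145200. Dividing through by -3300 gives the monic gcd s^2 - 4s + 44.

s^2 - 4s + 44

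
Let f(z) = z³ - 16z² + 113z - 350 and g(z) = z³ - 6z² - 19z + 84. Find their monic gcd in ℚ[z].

By polynomial division,
  z³ - 16z² + 113z - 350 = (z³ - 6z² - 19z + 84) + (-10z² + 132z - 434)
  z³ - 6z² - 19z + 84 = (-(1/10)z - 18/25)(-10z² + 132z - 434) + ((816/25)z - 5712/25)
  -10z² + 132z - 434 = (-(125/408)z + 775/408)((816/25)z - 5712/25) + (0)
Last nonzero remainder: (816/25)z - 5712/25. Dividing through by 816/25 gives the monic gcd z - 7.

z - 7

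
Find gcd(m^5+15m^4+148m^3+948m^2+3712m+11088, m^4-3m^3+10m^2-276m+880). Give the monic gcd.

Euclidean algorithm in ℚ[m]:
  m^5+15m^4+148m^3+948m^2+3712m+11088 = (m+18)(m^4-3m^3+10m^2-276m+880) + (192m^3+1044m^2+7800m-4752)
  m^4-3m^3+10m^2-276m+880 = ((1/192)m-45/1024)(192m^3+1044m^2+7800m-4752) + ((3905/256)m^2+(11715/128)m+42955/64)
  192m^3+1044m^2+7800m-4752 = ((49152/3905)m-27648/3905)((3905/256)m^2+(11715/128)m+42955/64) + (0)
Last nonzero remainder: (3905/256)m^2+(11715/128)m+42955/64. Dividing through by 3905/256 gives the monic gcd m^2+6m+44.

m^2+6m+44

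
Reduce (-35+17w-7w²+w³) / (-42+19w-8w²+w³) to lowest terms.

(-5+w)/(-6+w)

By polynomial division,
  w³-7w²+17w-35 = (w³-8w²+19w-42) + (w²-2w+7)
  w³-8w²+19w-42 = (w-6)(w²-2w+7) + (0)
The last nonzero remainder w²-2w+7 is already monic.
Cancel w²-2w+7 from numerator and denominator to get the reduced form.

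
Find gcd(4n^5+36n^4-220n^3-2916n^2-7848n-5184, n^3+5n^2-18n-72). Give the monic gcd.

n^2+9n+18

By polynomial division,
  4n^5+36n^4-220n^3-2916n^2-7848n-5184 = (4n^2+16n-228)(n^3+5n^2-18n-72) + (-1200n^2-10800n-21600)
  n^3+5n^2-18n-72 = (-(1/1200)n+1/300)(-1200n^2-10800n-21600) + (0)
Last nonzero remainder: -1200n^2-10800n-21600. Dividing through by -1200 gives the monic gcd n^2+9n+18.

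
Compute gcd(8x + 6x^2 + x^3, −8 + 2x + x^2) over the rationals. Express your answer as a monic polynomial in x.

4 + x

Repeated division with remainder:
  x^3 + 6x^2 + 8x = (x + 4)(x^2 + 2x − 8) + (8x + 32)
  x^2 + 2x − 8 = ((1/8)x − 1/4)(8x + 32) + (0)
Last nonzero remainder: 8x + 32. Dividing through by 8 gives the monic gcd x + 4.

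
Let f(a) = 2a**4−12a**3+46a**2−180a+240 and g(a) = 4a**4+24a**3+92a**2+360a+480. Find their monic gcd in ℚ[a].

Repeated division with remainder:
  2a**4−12a**3+46a**2−180a+240 = (1/2)(4a**4+24a**3+92a**2+360a+480) + (−24a**3−360a)
  4a**4+24a**3+92a**2+360a+480 = (−(1/6)a−1)(−24a**3−360a) + (32a**2+480)
  −24a**3−360a = (−(3/4)a)(32a**2+480) + (0)
Last nonzero remainder: 32a**2+480. Dividing through by 32 gives the monic gcd a**2+15.

a**2+15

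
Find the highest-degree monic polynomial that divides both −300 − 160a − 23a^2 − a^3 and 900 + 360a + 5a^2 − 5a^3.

3 + a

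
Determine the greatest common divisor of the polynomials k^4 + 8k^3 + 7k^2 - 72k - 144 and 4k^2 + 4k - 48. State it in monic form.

k^2 + k - 12

Apply the Euclidean algorithm:
  k^4 + 8k^3 + 7k^2 - 72k - 144 = ((1/4)k^2 + (7/4)k + 3)(4k^2 + 4k - 48) + (0)
Last nonzero remainder: 4k^2 + 4k - 48. Dividing through by 4 gives the monic gcd k^2 + k - 12.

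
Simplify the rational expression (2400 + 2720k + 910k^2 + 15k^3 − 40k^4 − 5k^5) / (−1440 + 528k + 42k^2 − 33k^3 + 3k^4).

(−120 − 130k − 45k^2 − 5k^3)/(72 − 30k + 3k^2)

Euclidean algorithm in ℚ[k]:
  −5k^5 − 40k^4 + 15k^3 + 910k^2 + 2720k + 2400 = (−(5/3)k − 95/3)(3k^4 − 33k^3 + 42k^2 + 528k − 1440) + (−960k^3 + 3120k^2 + 17040k − 43200)
  3k^4 − 33k^3 + 42k^2 + 528k − 1440 = (−(1/320)k + 31/1280)(−960k^3 + 3120k^2 + 17040k − 43200) + ((315/16)k^2 − (315/16)k − 1575/4)
  −960k^3 + 3120k^2 + 17040k − 43200 = (−(1024/21)k + 768/7)((315/16)k^2 − (315/16)k − 1575/4) + (0)
Last nonzero remainder: (315/16)k^2 − (315/16)k − 1575/4. Dividing through by 315/16 gives the monic gcd k^2 − k − 20.
Cancel k^2 − k − 20 from numerator and denominator to get the reduced form.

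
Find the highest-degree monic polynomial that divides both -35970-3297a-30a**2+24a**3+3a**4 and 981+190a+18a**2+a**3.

Euclidean algorithm in ℚ[a]:
  3a**4+24a**3-30a**2-3297a-35970 = (3a-30)(a**3+18a**2+190a+981) + (-60a**2-540a-6540)
  a**3+18a**2+190a+981 = (-(1/60)a-3/20)(-60a**2-540a-6540) + (0)
Last nonzero remainder: -60a**2-540a-6540. Dividing through by -60 gives the monic gcd a**2+9a+109.

109+9a+a**2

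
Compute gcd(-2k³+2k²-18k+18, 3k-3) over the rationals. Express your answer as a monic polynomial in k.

k-1

Apply the Euclidean algorithm:
  -2k³+2k²-18k+18 = (-(2/3)k²-6)(3k-3) + (0)
Last nonzero remainder: 3k-3. Dividing through by 3 gives the monic gcd k-1.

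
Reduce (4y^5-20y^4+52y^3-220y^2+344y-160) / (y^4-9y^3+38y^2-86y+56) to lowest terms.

(4y^3+36y-40)/(y^2-4y+14)

Repeated division with remainder:
  4y^5-20y^4+52y^3-220y^2+344y-160 = (4y+16)(y^4-9y^3+38y^2-86y+56) + (44y^3-484y^2+1496y-1056)
  y^4-9y^3+38y^2-86y+56 = ((1/44)y+1/22)(44y^3-484y^2+1496y-1056) + (26y^2-130y+104)
  44y^3-484y^2+1496y-1056 = ((22/13)y-132/13)(26y^2-130y+104) + (0)
Last nonzero remainder: 26y^2-130y+104. Dividing through by 26 gives the monic gcd y^2-5y+4.
Cancel y^2-5y+4 from numerator and denominator to get the reduced form.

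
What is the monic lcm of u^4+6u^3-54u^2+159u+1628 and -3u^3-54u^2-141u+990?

u^6+13u^5-42u^4-399u^3+4361u^2+6626u-48840

Euclidean algorithm in ℚ[u]:
  u^4+6u^3-54u^2+159u+1628 = (-(1/3)u+4)(-3u^3-54u^2-141u+990) + (115u^2+1053u-2332)
  -3u^3-54u^2-141u+990 = (-(3/115)u-3051/13225)(115u^2+1053u-2332) + ((543438/13225)u+5977818/13225)
  115u^2+1053u-2332 = ((1520875/543438)u-1401850/271719)((543438/13225)u+5977818/13225) + (0)
Last nonzero remainder: (543438/13225)u+5977818/13225. Dividing through by 543438/13225 gives the monic gcd u+11.
Then lcm(f, g) = f·g / gcd(f, g); expanding and making the result monic gives the answer.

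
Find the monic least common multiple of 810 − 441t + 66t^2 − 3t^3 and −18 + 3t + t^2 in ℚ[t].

−1620 + 612t + 15t^2 − 16t^3 + t^4

Apply the Euclidean algorithm:
  −3t^3 + 66t^2 − 441t + 810 = (−3t + 75)(t^2 + 3t − 18) + (−720t + 2160)
  t^2 + 3t − 18 = (−(1/720)t − 1/120)(−720t + 2160) + (0)
Last nonzero remainder: −720t + 2160. Dividing through by −720 gives the monic gcd t − 3.
Then lcm(f, g) = f·g / gcd(f, g); expanding and making the result monic gives the answer.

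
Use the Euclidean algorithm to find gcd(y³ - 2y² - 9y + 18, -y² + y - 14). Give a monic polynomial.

Euclidean algorithm in ℚ[y]:
  y³ - 2y² - 9y + 18 = (-y + 1)(-y² + y - 14) + (-24y + 32)
  -y² + y - 14 = ((1/24)y + 1/72)(-24y + 32) + (-130/9)
  -24y + 32 = ((108/65)y - 144/65)(-130/9) + (0)
The last nonzero remainder is the constant -130/9, so the polynomials are coprime and gcd = 1.

1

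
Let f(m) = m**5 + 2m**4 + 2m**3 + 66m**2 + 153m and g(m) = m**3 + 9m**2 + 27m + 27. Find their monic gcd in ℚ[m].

m**2 + 6m + 9

Apply the Euclidean algorithm:
  m**5 + 2m**4 + 2m**3 + 66m**2 + 153m = (m**2 - 7m + 38)(m**3 + 9m**2 + 27m + 27) + (-114m**2 - 684m - 1026)
  m**3 + 9m**2 + 27m + 27 = (-(1/114)m - 1/38)(-114m**2 - 684m - 1026) + (0)
Last nonzero remainder: -114m**2 - 684m - 1026. Dividing through by -114 gives the monic gcd m**2 + 6m + 9.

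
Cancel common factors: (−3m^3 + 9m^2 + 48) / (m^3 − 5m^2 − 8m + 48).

(−3m^2 − 3m − 12)/(m^2 − m − 12)

Euclidean algorithm in ℚ[m]:
  −3m^3 + 9m^2 + 48 = (−3)(m^3 − 5m^2 − 8m + 48) + (−6m^2 − 24m + 192)
  m^3 − 5m^2 − 8m + 48 = (−(1/6)m + 3/2)(−6m^2 − 24m + 192) + (60m − 240)
  −6m^2 − 24m + 192 = (−(1/10)m − 4/5)(60m − 240) + (0)
Last nonzero remainder: 60m − 240. Dividing through by 60 gives the monic gcd m − 4.
Cancel m − 4 from numerator and denominator to get the reduced form.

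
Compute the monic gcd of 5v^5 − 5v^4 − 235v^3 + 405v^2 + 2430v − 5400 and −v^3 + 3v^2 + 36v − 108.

v^2 + 3v − 18

By polynomial division,
  5v^5 − 5v^4 − 235v^3 + 405v^2 + 2430v − 5400 = (−5v^2 − 10v + 25)(−v^3 + 3v^2 + 36v − 108) + (150v^2 + 450v − 2700)
  −v^3 + 3v^2 + 36v − 108 = (−(1/150)v + 1/25)(150v^2 + 450v − 2700) + (0)
Last nonzero remainder: 150v^2 + 450v − 2700. Dividing through by 150 gives the monic gcd v^2 + 3v − 18.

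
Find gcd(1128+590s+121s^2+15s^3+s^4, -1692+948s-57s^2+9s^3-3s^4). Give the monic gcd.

47+5s+s^2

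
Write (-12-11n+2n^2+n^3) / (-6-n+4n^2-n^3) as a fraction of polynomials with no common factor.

Euclidean algorithm in ℚ[n]:
  n^3+2n^2-11n-12 = (-1)(-n^3+4n^2-n-6) + (6n^2-12n-18)
  -n^3+4n^2-n-6 = (-(1/6)n+1/3)(6n^2-12n-18) + (0)
Last nonzero remainder: 6n^2-12n-18. Dividing through by 6 gives the monic gcd n^2-2n-3.
Cancel n^2-2n-3 from numerator and denominator to get the reduced form.

(-4-n)/(-2+n)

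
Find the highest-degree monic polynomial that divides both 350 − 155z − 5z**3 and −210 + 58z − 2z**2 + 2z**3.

Euclidean algorithm in ℚ[z]:
  −5z**3 − 155z + 350 = (−5/2)(2z**3 − 2z**2 + 58z − 210) + (−5z**2 − 10z − 175)
  2z**3 − 2z**2 + 58z − 210 = (−(2/5)z + 6/5)(−5z**2 − 10z − 175) + (0)
Last nonzero remainder: −5z**2 − 10z − 175. Dividing through by −5 gives the monic gcd z**2 + 2z + 35.

35 + 2z + z**2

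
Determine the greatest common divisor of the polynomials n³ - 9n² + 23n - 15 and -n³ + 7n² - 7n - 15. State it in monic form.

By polynomial division,
  n³ - 9n² + 23n - 15 = (-1)(-n³ + 7n² - 7n - 15) + (-2n² + 16n - 30)
  -n³ + 7n² - 7n - 15 = ((1/2)n + 1/2)(-2n² + 16n - 30) + (0)
Last nonzero remainder: -2n² + 16n - 30. Dividing through by -2 gives the monic gcd n² - 8n + 15.

n² - 8n + 15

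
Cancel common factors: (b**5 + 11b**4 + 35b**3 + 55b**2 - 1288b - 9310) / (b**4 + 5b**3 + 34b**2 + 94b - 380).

(b**3 + 9b**2 - 21b - 245)/(b**2 + 3b - 10)

Apply the Euclidean algorithm:
  b**5 + 11b**4 + 35b**3 + 55b**2 - 1288b - 9310 = (b + 6)(b**4 + 5b**3 + 34b**2 + 94b - 380) + (-29b**3 - 243b**2 - 1472b - 7030)
  b**4 + 5b**3 + 34b**2 + 94b - 380 = (-(1/29)b + 98/841)(-29b**3 - 243b**2 - 1472b - 7030) + ((9720/841)b**2 + (19440/841)b + 369360/841)
  -29b**3 - 243b**2 - 1472b - 7030 = (-(24389/9720)b - 31117/1944)((9720/841)b**2 + (19440/841)b + 369360/841) + (0)
Last nonzero remainder: (9720/841)b**2 + (19440/841)b + 369360/841. Dividing through by 9720/841 gives the monic gcd b**2 + 2b + 38.
Cancel b**2 + 2b + 38 from numerator and denominator to get the reduced form.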